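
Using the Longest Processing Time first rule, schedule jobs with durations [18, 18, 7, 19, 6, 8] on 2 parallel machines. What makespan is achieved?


Sort jobs in decreasing order (LPT): [19, 18, 18, 8, 7, 6]
Assign each job to the least loaded machine:
  Machine 1: jobs [19, 8, 7, 6], load = 40
  Machine 2: jobs [18, 18], load = 36
Makespan = max load = 40

40


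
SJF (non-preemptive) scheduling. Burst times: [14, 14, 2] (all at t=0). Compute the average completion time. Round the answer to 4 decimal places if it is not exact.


SJF order (ascending): [2, 14, 14]
Completion times:
  Job 1: burst=2, C=2
  Job 2: burst=14, C=16
  Job 3: burst=14, C=30
Average completion = 48/3 = 16.0

16.0


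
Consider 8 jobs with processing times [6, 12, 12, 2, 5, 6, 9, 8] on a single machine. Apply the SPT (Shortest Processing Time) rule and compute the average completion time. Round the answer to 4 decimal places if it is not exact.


Sort jobs by processing time (SPT order): [2, 5, 6, 6, 8, 9, 12, 12]
Compute completion times sequentially:
  Job 1: processing = 2, completes at 2
  Job 2: processing = 5, completes at 7
  Job 3: processing = 6, completes at 13
  Job 4: processing = 6, completes at 19
  Job 5: processing = 8, completes at 27
  Job 6: processing = 9, completes at 36
  Job 7: processing = 12, completes at 48
  Job 8: processing = 12, completes at 60
Sum of completion times = 212
Average completion time = 212/8 = 26.5

26.5


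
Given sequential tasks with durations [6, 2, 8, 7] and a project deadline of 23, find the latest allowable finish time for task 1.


LF(activity 1) = deadline - sum of successor durations
Successors: activities 2 through 4 with durations [2, 8, 7]
Sum of successor durations = 17
LF = 23 - 17 = 6

6


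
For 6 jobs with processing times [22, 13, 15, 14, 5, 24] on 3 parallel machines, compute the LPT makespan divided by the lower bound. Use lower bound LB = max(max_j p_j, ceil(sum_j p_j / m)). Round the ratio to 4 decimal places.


LPT order: [24, 22, 15, 14, 13, 5]
Machine loads after assignment: [29, 35, 29]
LPT makespan = 35
Lower bound = max(max_job, ceil(total/3)) = max(24, 31) = 31
Ratio = 35 / 31 = 1.129

1.129


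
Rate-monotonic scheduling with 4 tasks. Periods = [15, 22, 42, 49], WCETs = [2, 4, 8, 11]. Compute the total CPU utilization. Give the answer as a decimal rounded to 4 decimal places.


Compute individual utilizations (exact fractions):
  Task 1: C/T = 2/15 (approx. 0.1333)
  Task 2: C/T = 4/22 = 2/11 (approx. 0.1818)
  Task 3: C/T = 8/42 = 4/21 (approx. 0.1905)
  Task 4: C/T = 11/49 (approx. 0.2245)
Total utilization U = 2/15 + 2/11 + 4/21 + 11/49 = 5903/8085
Rounded to 4 decimal places: U = 0.7301
RM (Liu & Layland) bound for 4 tasks = 0.756828; compare with U = 5903/8085 (approx. 0.730118)
U <= bound, so schedulable by RM sufficient condition.

0.7301


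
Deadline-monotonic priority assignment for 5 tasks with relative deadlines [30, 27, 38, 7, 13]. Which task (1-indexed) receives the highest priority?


Sort tasks by relative deadline (ascending):
  Task 4: deadline = 7
  Task 5: deadline = 13
  Task 2: deadline = 27
  Task 1: deadline = 30
  Task 3: deadline = 38
Priority order (highest first): [4, 5, 2, 1, 3]
Highest priority task = 4

4


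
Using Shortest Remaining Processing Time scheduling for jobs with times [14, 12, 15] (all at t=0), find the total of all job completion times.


Since all jobs arrive at t=0, SRPT equals SPT ordering.
SPT order: [12, 14, 15]
Completion times:
  Job 1: p=12, C=12
  Job 2: p=14, C=26
  Job 3: p=15, C=41
Total completion time = 12 + 26 + 41 = 79

79


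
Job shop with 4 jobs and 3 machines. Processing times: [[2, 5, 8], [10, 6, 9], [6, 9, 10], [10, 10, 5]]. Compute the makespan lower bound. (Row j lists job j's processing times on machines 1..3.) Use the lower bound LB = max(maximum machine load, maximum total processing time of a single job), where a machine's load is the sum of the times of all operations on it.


Machine loads:
  Machine 1: 2 + 10 + 6 + 10 = 28
  Machine 2: 5 + 6 + 9 + 10 = 30
  Machine 3: 8 + 9 + 10 + 5 = 32
Max machine load = 32
Job totals:
  Job 1: 15
  Job 2: 25
  Job 3: 25
  Job 4: 25
Max job total = 25
Lower bound = max(32, 25) = 32

32


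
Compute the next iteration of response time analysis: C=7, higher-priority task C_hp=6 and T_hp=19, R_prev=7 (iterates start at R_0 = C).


R_next = C + ceil(R_prev / T_hp) * C_hp
ceil(7 / 19) = ceil(0.3684) = 1
Interference = 1 * 6 = 6
R_next = 7 + 6 = 13

13


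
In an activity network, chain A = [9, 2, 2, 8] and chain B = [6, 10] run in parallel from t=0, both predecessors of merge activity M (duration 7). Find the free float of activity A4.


ES(A4) = sum of predecessors on chain A = 13
EF(A4) = ES + duration = 13 + 8 = 21
Successor of A4 is M. ES(M) = max(sum(A), sum(B)) = max(21, 16) = 21
Free float = ES(successor) - EF(current) = 21 - 21 = 0

0


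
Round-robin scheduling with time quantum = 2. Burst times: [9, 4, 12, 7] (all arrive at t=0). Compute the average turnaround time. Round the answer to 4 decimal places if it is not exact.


Time quantum = 2
Execution trace:
  J1 runs 2 units, time = 2
  J2 runs 2 units, time = 4
  J3 runs 2 units, time = 6
  J4 runs 2 units, time = 8
  J1 runs 2 units, time = 10
  J2 runs 2 units, time = 12
  J3 runs 2 units, time = 14
  J4 runs 2 units, time = 16
  J1 runs 2 units, time = 18
  J3 runs 2 units, time = 20
  J4 runs 2 units, time = 22
  J1 runs 2 units, time = 24
  J3 runs 2 units, time = 26
  J4 runs 1 units, time = 27
  J1 runs 1 units, time = 28
  J3 runs 2 units, time = 30
  J3 runs 2 units, time = 32
Finish times: [28, 12, 32, 27]
Average turnaround = 99/4 = 24.75

24.75


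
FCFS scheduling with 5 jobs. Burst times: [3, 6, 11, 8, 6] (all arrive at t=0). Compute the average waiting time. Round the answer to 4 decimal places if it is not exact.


FCFS order (as given): [3, 6, 11, 8, 6]
Waiting times:
  Job 1: wait = 0
  Job 2: wait = 3
  Job 3: wait = 9
  Job 4: wait = 20
  Job 5: wait = 28
Sum of waiting times = 60
Average waiting time = 60/5 = 12.0

12.0


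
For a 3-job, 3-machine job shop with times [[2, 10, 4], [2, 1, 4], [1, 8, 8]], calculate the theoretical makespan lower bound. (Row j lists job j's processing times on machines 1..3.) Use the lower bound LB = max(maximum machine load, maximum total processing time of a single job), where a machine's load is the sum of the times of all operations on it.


Machine loads:
  Machine 1: 2 + 2 + 1 = 5
  Machine 2: 10 + 1 + 8 = 19
  Machine 3: 4 + 4 + 8 = 16
Max machine load = 19
Job totals:
  Job 1: 16
  Job 2: 7
  Job 3: 17
Max job total = 17
Lower bound = max(19, 17) = 19

19


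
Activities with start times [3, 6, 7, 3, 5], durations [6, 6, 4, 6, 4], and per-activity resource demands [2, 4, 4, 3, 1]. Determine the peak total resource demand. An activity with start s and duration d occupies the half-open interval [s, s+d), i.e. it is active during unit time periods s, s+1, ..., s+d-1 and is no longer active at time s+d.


Each activity i is active on [start_i, start_i + duration_i).
Compute total resource usage per time slot:
  t=0: active resources = [], total = 0
  t=1: active resources = [], total = 0
  t=2: active resources = [], total = 0
  t=3: active resources = [2, 3], total = 5
  t=4: active resources = [2, 3], total = 5
  t=5: active resources = [2, 3, 1], total = 6
  t=6: active resources = [2, 4, 3, 1], total = 10
  t=7: active resources = [2, 4, 4, 3, 1], total = 14
  t=8: active resources = [2, 4, 4, 3, 1], total = 14
  t=9: active resources = [4, 4], total = 8
  t=10: active resources = [4, 4], total = 8
  t=11: active resources = [4], total = 4
Peak resource demand = 14

14


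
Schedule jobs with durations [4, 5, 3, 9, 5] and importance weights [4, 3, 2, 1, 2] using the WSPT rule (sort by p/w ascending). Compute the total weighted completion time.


Compute p/w ratios and sort ascending (WSPT): [(4, 4), (3, 2), (5, 3), (5, 2), (9, 1)]
Compute weighted completion times:
  Job (p=4,w=4): C=4, w*C=4*4=16
  Job (p=3,w=2): C=7, w*C=2*7=14
  Job (p=5,w=3): C=12, w*C=3*12=36
  Job (p=5,w=2): C=17, w*C=2*17=34
  Job (p=9,w=1): C=26, w*C=1*26=26
Total weighted completion time = 126

126


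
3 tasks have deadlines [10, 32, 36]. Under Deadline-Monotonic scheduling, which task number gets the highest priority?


Sort tasks by relative deadline (ascending):
  Task 1: deadline = 10
  Task 2: deadline = 32
  Task 3: deadline = 36
Priority order (highest first): [1, 2, 3]
Highest priority task = 1

1


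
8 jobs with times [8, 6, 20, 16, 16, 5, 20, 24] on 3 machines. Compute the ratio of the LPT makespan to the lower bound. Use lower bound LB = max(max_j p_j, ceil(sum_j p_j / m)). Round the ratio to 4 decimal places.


LPT order: [24, 20, 20, 16, 16, 8, 6, 5]
Machine loads after assignment: [38, 41, 36]
LPT makespan = 41
Lower bound = max(max_job, ceil(total/3)) = max(24, 39) = 39
Ratio = 41 / 39 = 1.0513

1.0513


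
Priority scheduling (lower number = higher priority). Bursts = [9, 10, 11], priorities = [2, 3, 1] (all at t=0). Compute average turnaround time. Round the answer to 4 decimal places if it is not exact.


Sort by priority (ascending = highest first):
Order: [(1, 11), (2, 9), (3, 10)]
Completion times:
  Priority 1, burst=11, C=11
  Priority 2, burst=9, C=20
  Priority 3, burst=10, C=30
Average turnaround = 61/3 = 20.3333

20.3333


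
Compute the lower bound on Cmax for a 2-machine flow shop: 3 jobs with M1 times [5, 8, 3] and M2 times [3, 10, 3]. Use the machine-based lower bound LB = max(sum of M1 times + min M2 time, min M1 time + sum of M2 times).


LB1 = sum(M1 times) + min(M2 times) = 16 + 3 = 19
LB2 = min(M1 times) + sum(M2 times) = 3 + 16 = 19
Lower bound = max(LB1, LB2) = max(19, 19) = 19

19


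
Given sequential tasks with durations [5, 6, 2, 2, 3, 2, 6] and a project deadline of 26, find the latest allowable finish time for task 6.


LF(activity 6) = deadline - sum of successor durations
Successors: activities 7 through 7 with durations [6]
Sum of successor durations = 6
LF = 26 - 6 = 20

20


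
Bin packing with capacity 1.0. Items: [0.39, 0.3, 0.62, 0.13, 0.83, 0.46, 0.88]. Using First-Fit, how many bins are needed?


Place items sequentially using First-Fit:
  Item 0.39 -> new Bin 1
  Item 0.3 -> Bin 1 (now 0.69)
  Item 0.62 -> new Bin 2
  Item 0.13 -> Bin 1 (now 0.82)
  Item 0.83 -> new Bin 3
  Item 0.46 -> new Bin 4
  Item 0.88 -> new Bin 5
Total bins used = 5

5


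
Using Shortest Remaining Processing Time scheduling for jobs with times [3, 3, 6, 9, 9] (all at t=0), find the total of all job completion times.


Since all jobs arrive at t=0, SRPT equals SPT ordering.
SPT order: [3, 3, 6, 9, 9]
Completion times:
  Job 1: p=3, C=3
  Job 2: p=3, C=6
  Job 3: p=6, C=12
  Job 4: p=9, C=21
  Job 5: p=9, C=30
Total completion time = 3 + 6 + 12 + 21 + 30 = 72

72


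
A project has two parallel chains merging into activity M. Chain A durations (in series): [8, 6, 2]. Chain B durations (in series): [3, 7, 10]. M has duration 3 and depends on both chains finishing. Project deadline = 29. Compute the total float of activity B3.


Forward pass: ES(B3) = sum of predecessors on chain B = 10
EF = ES + duration = 10 + 10 = 20
Backward pass: LF(M) = deadline = 29; LS(M) = 29 - 3 = 26
LF(B3) = LS(M) - sum(successors on chain B) = 26 - 0 = 26
LS = LF - duration = 26 - 10 = 16
Total float = LS - ES = 16 - 10 = 6

6


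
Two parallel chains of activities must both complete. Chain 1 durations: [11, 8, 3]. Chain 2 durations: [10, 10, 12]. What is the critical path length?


Path A total = 11 + 8 + 3 = 22
Path B total = 10 + 10 + 12 = 32
Critical path = longest path = max(22, 32) = 32

32


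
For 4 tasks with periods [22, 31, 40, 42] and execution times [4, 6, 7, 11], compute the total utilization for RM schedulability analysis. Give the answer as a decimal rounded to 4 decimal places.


Compute individual utilizations (exact fractions):
  Task 1: C/T = 4/22 = 2/11 (approx. 0.1818)
  Task 2: C/T = 6/31 (approx. 0.1935)
  Task 3: C/T = 7/40 (approx. 0.175)
  Task 4: C/T = 11/42 (approx. 0.2619)
Total utilization U = 2/11 + 6/31 + 7/40 + 11/42 = 232667/286440
Rounded to 4 decimal places: U = 0.8123
RM (Liu & Layland) bound for 4 tasks = 0.756828; compare with U = 232667/286440 (approx. 0.812271)
bound < U <= 1, so the RM sufficient condition is not met (inconclusive; an exact test such as response-time analysis is needed).

0.8123


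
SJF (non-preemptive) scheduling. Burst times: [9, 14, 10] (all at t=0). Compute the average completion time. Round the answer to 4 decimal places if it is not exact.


SJF order (ascending): [9, 10, 14]
Completion times:
  Job 1: burst=9, C=9
  Job 2: burst=10, C=19
  Job 3: burst=14, C=33
Average completion = 61/3 = 20.3333

20.3333


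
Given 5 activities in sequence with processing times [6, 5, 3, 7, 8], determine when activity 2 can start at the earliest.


Activity 2 starts after activities 1 through 1 complete.
Predecessor durations: [6]
ES = 6 = 6

6


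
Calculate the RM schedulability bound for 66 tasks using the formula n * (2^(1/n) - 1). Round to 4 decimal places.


Compute 2^(1/66) = 1.0105575720
Subtract 1: 1.0105575720 - 1 = 0.0105575720
Multiply by n: 66 * 0.0105575720 = 0.6967997520
Round to 4 dp: 0.6968

0.6968


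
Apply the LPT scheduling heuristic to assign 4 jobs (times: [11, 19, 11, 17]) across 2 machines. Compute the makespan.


Sort jobs in decreasing order (LPT): [19, 17, 11, 11]
Assign each job to the least loaded machine:
  Machine 1: jobs [19, 11], load = 30
  Machine 2: jobs [17, 11], load = 28
Makespan = max load = 30

30


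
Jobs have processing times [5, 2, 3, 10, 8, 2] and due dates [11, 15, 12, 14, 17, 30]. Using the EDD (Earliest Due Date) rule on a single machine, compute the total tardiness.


Sort by due date (EDD order): [(5, 11), (3, 12), (10, 14), (2, 15), (8, 17), (2, 30)]
Compute completion times and tardiness:
  Job 1: p=5, d=11, C=5, tardiness=max(0,5-11)=0
  Job 2: p=3, d=12, C=8, tardiness=max(0,8-12)=0
  Job 3: p=10, d=14, C=18, tardiness=max(0,18-14)=4
  Job 4: p=2, d=15, C=20, tardiness=max(0,20-15)=5
  Job 5: p=8, d=17, C=28, tardiness=max(0,28-17)=11
  Job 6: p=2, d=30, C=30, tardiness=max(0,30-30)=0
Total tardiness = 20

20


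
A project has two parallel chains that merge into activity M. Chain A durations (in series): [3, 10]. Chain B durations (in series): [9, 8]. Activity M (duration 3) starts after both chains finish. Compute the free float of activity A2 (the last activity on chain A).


ES(A2) = sum of predecessors on chain A = 3
EF(A2) = ES + duration = 3 + 10 = 13
Successor of A2 is M. ES(M) = max(sum(A), sum(B)) = max(13, 17) = 17
Free float = ES(successor) - EF(current) = 17 - 13 = 4

4


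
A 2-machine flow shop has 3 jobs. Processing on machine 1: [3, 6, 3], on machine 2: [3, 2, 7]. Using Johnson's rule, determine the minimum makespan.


Apply Johnson's rule:
  Group 1 (a <= b): [(1, 3, 3), (3, 3, 7)]
  Group 2 (a > b): [(2, 6, 2)]
Optimal job order: [1, 3, 2]
Schedule:
  Job 1: M1 done at 3, M2 done at 6
  Job 3: M1 done at 6, M2 done at 13
  Job 2: M1 done at 12, M2 done at 15
Makespan = 15

15


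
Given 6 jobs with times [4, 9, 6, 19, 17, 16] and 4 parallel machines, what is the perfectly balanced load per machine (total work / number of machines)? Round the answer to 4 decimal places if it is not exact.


Total processing time = 4 + 9 + 6 + 19 + 17 + 16 = 71
Number of machines = 4
Ideal balanced load = 71 / 4 = 17.75

17.75


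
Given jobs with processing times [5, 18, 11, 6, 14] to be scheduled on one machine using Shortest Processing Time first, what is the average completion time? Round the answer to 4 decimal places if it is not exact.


Sort jobs by processing time (SPT order): [5, 6, 11, 14, 18]
Compute completion times sequentially:
  Job 1: processing = 5, completes at 5
  Job 2: processing = 6, completes at 11
  Job 3: processing = 11, completes at 22
  Job 4: processing = 14, completes at 36
  Job 5: processing = 18, completes at 54
Sum of completion times = 128
Average completion time = 128/5 = 25.6

25.6


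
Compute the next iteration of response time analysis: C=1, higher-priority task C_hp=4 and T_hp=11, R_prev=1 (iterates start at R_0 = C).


R_next = C + ceil(R_prev / T_hp) * C_hp
ceil(1 / 11) = ceil(0.0909) = 1
Interference = 1 * 4 = 4
R_next = 1 + 4 = 5

5


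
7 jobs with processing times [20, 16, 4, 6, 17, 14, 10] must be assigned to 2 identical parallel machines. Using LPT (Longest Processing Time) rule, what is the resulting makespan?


Sort jobs in decreasing order (LPT): [20, 17, 16, 14, 10, 6, 4]
Assign each job to the least loaded machine:
  Machine 1: jobs [20, 14, 6, 4], load = 44
  Machine 2: jobs [17, 16, 10], load = 43
Makespan = max load = 44

44


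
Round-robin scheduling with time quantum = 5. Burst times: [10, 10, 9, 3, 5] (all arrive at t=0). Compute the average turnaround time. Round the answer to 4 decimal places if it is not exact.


Time quantum = 5
Execution trace:
  J1 runs 5 units, time = 5
  J2 runs 5 units, time = 10
  J3 runs 5 units, time = 15
  J4 runs 3 units, time = 18
  J5 runs 5 units, time = 23
  J1 runs 5 units, time = 28
  J2 runs 5 units, time = 33
  J3 runs 4 units, time = 37
Finish times: [28, 33, 37, 18, 23]
Average turnaround = 139/5 = 27.8

27.8


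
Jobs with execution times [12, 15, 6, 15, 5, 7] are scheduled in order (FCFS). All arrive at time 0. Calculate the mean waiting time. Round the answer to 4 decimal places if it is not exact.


FCFS order (as given): [12, 15, 6, 15, 5, 7]
Waiting times:
  Job 1: wait = 0
  Job 2: wait = 12
  Job 3: wait = 27
  Job 4: wait = 33
  Job 5: wait = 48
  Job 6: wait = 53
Sum of waiting times = 173
Average waiting time = 173/6 = 28.8333

28.8333


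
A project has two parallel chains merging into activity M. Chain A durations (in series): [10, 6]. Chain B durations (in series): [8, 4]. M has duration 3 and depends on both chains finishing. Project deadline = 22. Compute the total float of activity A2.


Forward pass: ES(A2) = sum of predecessors on chain A = 10
EF = ES + duration = 10 + 6 = 16
Backward pass: LF(M) = deadline = 22; LS(M) = 22 - 3 = 19
LF(A2) = LS(M) - sum(successors on chain A) = 19 - 0 = 19
LS = LF - duration = 19 - 6 = 13
Total float = LS - ES = 13 - 10 = 3

3


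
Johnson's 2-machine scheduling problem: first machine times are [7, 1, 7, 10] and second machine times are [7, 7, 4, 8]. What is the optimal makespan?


Apply Johnson's rule:
  Group 1 (a <= b): [(2, 1, 7), (1, 7, 7)]
  Group 2 (a > b): [(4, 10, 8), (3, 7, 4)]
Optimal job order: [2, 1, 4, 3]
Schedule:
  Job 2: M1 done at 1, M2 done at 8
  Job 1: M1 done at 8, M2 done at 15
  Job 4: M1 done at 18, M2 done at 26
  Job 3: M1 done at 25, M2 done at 30
Makespan = 30

30


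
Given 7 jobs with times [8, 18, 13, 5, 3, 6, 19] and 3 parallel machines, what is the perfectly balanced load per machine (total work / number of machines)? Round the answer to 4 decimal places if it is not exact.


Total processing time = 8 + 18 + 13 + 5 + 3 + 6 + 19 = 72
Number of machines = 3
Ideal balanced load = 72 / 3 = 24.0

24.0


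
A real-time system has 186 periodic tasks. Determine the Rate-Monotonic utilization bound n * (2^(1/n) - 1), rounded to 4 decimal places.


Compute 2^(1/186) = 1.0037335501
Subtract 1: 1.0037335501 - 1 = 0.0037335501
Multiply by n: 186 * 0.0037335501 = 0.6944403186
Round to 4 dp: 0.6944

0.6944


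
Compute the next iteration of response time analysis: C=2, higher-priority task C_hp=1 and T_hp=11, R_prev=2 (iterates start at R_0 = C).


R_next = C + ceil(R_prev / T_hp) * C_hp
ceil(2 / 11) = ceil(0.1818) = 1
Interference = 1 * 1 = 1
R_next = 2 + 1 = 3

3


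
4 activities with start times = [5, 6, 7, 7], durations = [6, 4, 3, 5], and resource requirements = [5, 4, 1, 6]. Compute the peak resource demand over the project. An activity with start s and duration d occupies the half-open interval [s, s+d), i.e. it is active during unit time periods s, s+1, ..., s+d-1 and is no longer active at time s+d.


Each activity i is active on [start_i, start_i + duration_i).
Compute total resource usage per time slot:
  t=0: active resources = [], total = 0
  t=1: active resources = [], total = 0
  t=2: active resources = [], total = 0
  t=3: active resources = [], total = 0
  t=4: active resources = [], total = 0
  t=5: active resources = [5], total = 5
  t=6: active resources = [5, 4], total = 9
  t=7: active resources = [5, 4, 1, 6], total = 16
  t=8: active resources = [5, 4, 1, 6], total = 16
  t=9: active resources = [5, 4, 1, 6], total = 16
  t=10: active resources = [5, 6], total = 11
  t=11: active resources = [6], total = 6
Peak resource demand = 16

16


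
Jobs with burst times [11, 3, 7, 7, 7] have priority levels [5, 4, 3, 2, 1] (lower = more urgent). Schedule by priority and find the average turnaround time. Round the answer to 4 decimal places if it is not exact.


Sort by priority (ascending = highest first):
Order: [(1, 7), (2, 7), (3, 7), (4, 3), (5, 11)]
Completion times:
  Priority 1, burst=7, C=7
  Priority 2, burst=7, C=14
  Priority 3, burst=7, C=21
  Priority 4, burst=3, C=24
  Priority 5, burst=11, C=35
Average turnaround = 101/5 = 20.2

20.2


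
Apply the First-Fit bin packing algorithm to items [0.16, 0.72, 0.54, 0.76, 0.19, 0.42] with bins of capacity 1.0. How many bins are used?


Place items sequentially using First-Fit:
  Item 0.16 -> new Bin 1
  Item 0.72 -> Bin 1 (now 0.88)
  Item 0.54 -> new Bin 2
  Item 0.76 -> new Bin 3
  Item 0.19 -> Bin 2 (now 0.73)
  Item 0.42 -> new Bin 4
Total bins used = 4

4


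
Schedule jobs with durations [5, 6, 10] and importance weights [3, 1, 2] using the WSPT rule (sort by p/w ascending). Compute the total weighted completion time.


Compute p/w ratios and sort ascending (WSPT): [(5, 3), (10, 2), (6, 1)]
Compute weighted completion times:
  Job (p=5,w=3): C=5, w*C=3*5=15
  Job (p=10,w=2): C=15, w*C=2*15=30
  Job (p=6,w=1): C=21, w*C=1*21=21
Total weighted completion time = 66

66


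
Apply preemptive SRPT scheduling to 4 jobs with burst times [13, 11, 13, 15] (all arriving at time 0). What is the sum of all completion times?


Since all jobs arrive at t=0, SRPT equals SPT ordering.
SPT order: [11, 13, 13, 15]
Completion times:
  Job 1: p=11, C=11
  Job 2: p=13, C=24
  Job 3: p=13, C=37
  Job 4: p=15, C=52
Total completion time = 11 + 24 + 37 + 52 = 124

124


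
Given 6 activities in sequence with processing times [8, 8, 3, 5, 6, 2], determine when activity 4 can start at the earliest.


Activity 4 starts after activities 1 through 3 complete.
Predecessor durations: [8, 8, 3]
ES = 8 + 8 + 3 = 19

19


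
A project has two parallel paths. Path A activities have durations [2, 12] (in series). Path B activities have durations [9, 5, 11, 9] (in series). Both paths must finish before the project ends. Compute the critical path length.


Path A total = 2 + 12 = 14
Path B total = 9 + 5 + 11 + 9 = 34
Critical path = longest path = max(14, 34) = 34

34


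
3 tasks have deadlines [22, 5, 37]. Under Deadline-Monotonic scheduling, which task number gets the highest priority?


Sort tasks by relative deadline (ascending):
  Task 2: deadline = 5
  Task 1: deadline = 22
  Task 3: deadline = 37
Priority order (highest first): [2, 1, 3]
Highest priority task = 2

2


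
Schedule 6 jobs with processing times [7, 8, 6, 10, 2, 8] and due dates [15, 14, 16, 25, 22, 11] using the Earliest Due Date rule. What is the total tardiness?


Sort by due date (EDD order): [(8, 11), (8, 14), (7, 15), (6, 16), (2, 22), (10, 25)]
Compute completion times and tardiness:
  Job 1: p=8, d=11, C=8, tardiness=max(0,8-11)=0
  Job 2: p=8, d=14, C=16, tardiness=max(0,16-14)=2
  Job 3: p=7, d=15, C=23, tardiness=max(0,23-15)=8
  Job 4: p=6, d=16, C=29, tardiness=max(0,29-16)=13
  Job 5: p=2, d=22, C=31, tardiness=max(0,31-22)=9
  Job 6: p=10, d=25, C=41, tardiness=max(0,41-25)=16
Total tardiness = 48

48


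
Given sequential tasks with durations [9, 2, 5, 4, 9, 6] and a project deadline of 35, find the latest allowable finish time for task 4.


LF(activity 4) = deadline - sum of successor durations
Successors: activities 5 through 6 with durations [9, 6]
Sum of successor durations = 15
LF = 35 - 15 = 20

20


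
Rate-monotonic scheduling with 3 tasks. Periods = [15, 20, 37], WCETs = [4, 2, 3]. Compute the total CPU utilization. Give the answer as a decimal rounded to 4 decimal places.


Compute individual utilizations (exact fractions):
  Task 1: C/T = 4/15 (approx. 0.2667)
  Task 2: C/T = 2/20 = 1/10 (approx. 0.1)
  Task 3: C/T = 3/37 (approx. 0.0811)
Total utilization U = 4/15 + 1/10 + 3/37 = 497/1110
Rounded to 4 decimal places: U = 0.4477
RM (Liu & Layland) bound for 3 tasks = 0.779763; compare with U = 497/1110 (approx. 0.447748)
U <= bound, so schedulable by RM sufficient condition.

0.4477


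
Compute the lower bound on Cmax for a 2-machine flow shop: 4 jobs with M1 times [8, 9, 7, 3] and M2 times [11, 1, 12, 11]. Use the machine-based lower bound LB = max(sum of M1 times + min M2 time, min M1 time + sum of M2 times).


LB1 = sum(M1 times) + min(M2 times) = 27 + 1 = 28
LB2 = min(M1 times) + sum(M2 times) = 3 + 35 = 38
Lower bound = max(LB1, LB2) = max(28, 38) = 38

38


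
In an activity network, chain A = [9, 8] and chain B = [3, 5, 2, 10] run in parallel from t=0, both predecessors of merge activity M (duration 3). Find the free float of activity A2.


ES(A2) = sum of predecessors on chain A = 9
EF(A2) = ES + duration = 9 + 8 = 17
Successor of A2 is M. ES(M) = max(sum(A), sum(B)) = max(17, 20) = 20
Free float = ES(successor) - EF(current) = 20 - 17 = 3

3


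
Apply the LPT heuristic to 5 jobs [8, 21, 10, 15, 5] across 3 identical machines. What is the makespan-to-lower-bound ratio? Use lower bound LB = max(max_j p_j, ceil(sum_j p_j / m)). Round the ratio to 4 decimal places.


LPT order: [21, 15, 10, 8, 5]
Machine loads after assignment: [21, 20, 18]
LPT makespan = 21
Lower bound = max(max_job, ceil(total/3)) = max(21, 20) = 21
Ratio = 21 / 21 = 1.0

1.0


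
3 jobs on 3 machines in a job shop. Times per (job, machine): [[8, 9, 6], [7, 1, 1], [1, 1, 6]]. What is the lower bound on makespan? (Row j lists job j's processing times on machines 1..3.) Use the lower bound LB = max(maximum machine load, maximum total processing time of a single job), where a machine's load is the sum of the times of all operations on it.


Machine loads:
  Machine 1: 8 + 7 + 1 = 16
  Machine 2: 9 + 1 + 1 = 11
  Machine 3: 6 + 1 + 6 = 13
Max machine load = 16
Job totals:
  Job 1: 23
  Job 2: 9
  Job 3: 8
Max job total = 23
Lower bound = max(16, 23) = 23

23


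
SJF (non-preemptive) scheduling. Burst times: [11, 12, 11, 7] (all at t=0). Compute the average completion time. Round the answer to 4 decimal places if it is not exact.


SJF order (ascending): [7, 11, 11, 12]
Completion times:
  Job 1: burst=7, C=7
  Job 2: burst=11, C=18
  Job 3: burst=11, C=29
  Job 4: burst=12, C=41
Average completion = 95/4 = 23.75

23.75


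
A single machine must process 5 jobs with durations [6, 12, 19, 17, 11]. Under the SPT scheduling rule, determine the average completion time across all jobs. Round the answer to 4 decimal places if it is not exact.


Sort jobs by processing time (SPT order): [6, 11, 12, 17, 19]
Compute completion times sequentially:
  Job 1: processing = 6, completes at 6
  Job 2: processing = 11, completes at 17
  Job 3: processing = 12, completes at 29
  Job 4: processing = 17, completes at 46
  Job 5: processing = 19, completes at 65
Sum of completion times = 163
Average completion time = 163/5 = 32.6

32.6


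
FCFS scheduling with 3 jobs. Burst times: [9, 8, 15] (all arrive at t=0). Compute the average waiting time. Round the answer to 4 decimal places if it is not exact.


FCFS order (as given): [9, 8, 15]
Waiting times:
  Job 1: wait = 0
  Job 2: wait = 9
  Job 3: wait = 17
Sum of waiting times = 26
Average waiting time = 26/3 = 8.6667

8.6667


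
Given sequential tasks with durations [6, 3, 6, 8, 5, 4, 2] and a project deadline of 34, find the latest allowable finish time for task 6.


LF(activity 6) = deadline - sum of successor durations
Successors: activities 7 through 7 with durations [2]
Sum of successor durations = 2
LF = 34 - 2 = 32

32


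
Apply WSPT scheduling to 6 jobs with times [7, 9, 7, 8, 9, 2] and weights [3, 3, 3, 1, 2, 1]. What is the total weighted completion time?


Compute p/w ratios and sort ascending (WSPT): [(2, 1), (7, 3), (7, 3), (9, 3), (9, 2), (8, 1)]
Compute weighted completion times:
  Job (p=2,w=1): C=2, w*C=1*2=2
  Job (p=7,w=3): C=9, w*C=3*9=27
  Job (p=7,w=3): C=16, w*C=3*16=48
  Job (p=9,w=3): C=25, w*C=3*25=75
  Job (p=9,w=2): C=34, w*C=2*34=68
  Job (p=8,w=1): C=42, w*C=1*42=42
Total weighted completion time = 262

262


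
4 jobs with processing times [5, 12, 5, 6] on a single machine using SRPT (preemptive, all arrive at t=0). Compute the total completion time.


Since all jobs arrive at t=0, SRPT equals SPT ordering.
SPT order: [5, 5, 6, 12]
Completion times:
  Job 1: p=5, C=5
  Job 2: p=5, C=10
  Job 3: p=6, C=16
  Job 4: p=12, C=28
Total completion time = 5 + 10 + 16 + 28 = 59

59


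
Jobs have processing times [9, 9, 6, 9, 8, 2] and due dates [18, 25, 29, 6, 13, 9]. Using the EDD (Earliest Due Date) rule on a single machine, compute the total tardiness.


Sort by due date (EDD order): [(9, 6), (2, 9), (8, 13), (9, 18), (9, 25), (6, 29)]
Compute completion times and tardiness:
  Job 1: p=9, d=6, C=9, tardiness=max(0,9-6)=3
  Job 2: p=2, d=9, C=11, tardiness=max(0,11-9)=2
  Job 3: p=8, d=13, C=19, tardiness=max(0,19-13)=6
  Job 4: p=9, d=18, C=28, tardiness=max(0,28-18)=10
  Job 5: p=9, d=25, C=37, tardiness=max(0,37-25)=12
  Job 6: p=6, d=29, C=43, tardiness=max(0,43-29)=14
Total tardiness = 47

47


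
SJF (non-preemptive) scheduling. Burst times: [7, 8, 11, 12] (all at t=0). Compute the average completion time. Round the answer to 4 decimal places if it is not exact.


SJF order (ascending): [7, 8, 11, 12]
Completion times:
  Job 1: burst=7, C=7
  Job 2: burst=8, C=15
  Job 3: burst=11, C=26
  Job 4: burst=12, C=38
Average completion = 86/4 = 21.5

21.5


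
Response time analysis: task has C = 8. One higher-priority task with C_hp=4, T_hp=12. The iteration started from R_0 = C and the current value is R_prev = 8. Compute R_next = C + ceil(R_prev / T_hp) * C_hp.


R_next = C + ceil(R_prev / T_hp) * C_hp
ceil(8 / 12) = ceil(0.6667) = 1
Interference = 1 * 4 = 4
R_next = 8 + 4 = 12

12


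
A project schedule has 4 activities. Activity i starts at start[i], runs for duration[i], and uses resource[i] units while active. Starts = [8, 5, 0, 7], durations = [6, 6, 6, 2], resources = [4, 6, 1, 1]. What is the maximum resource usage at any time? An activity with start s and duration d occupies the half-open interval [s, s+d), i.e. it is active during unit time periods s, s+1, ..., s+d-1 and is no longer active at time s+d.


Each activity i is active on [start_i, start_i + duration_i).
Compute total resource usage per time slot:
  t=0: active resources = [1], total = 1
  t=1: active resources = [1], total = 1
  t=2: active resources = [1], total = 1
  t=3: active resources = [1], total = 1
  t=4: active resources = [1], total = 1
  t=5: active resources = [6, 1], total = 7
  t=6: active resources = [6], total = 6
  t=7: active resources = [6, 1], total = 7
  t=8: active resources = [4, 6, 1], total = 11
  t=9: active resources = [4, 6], total = 10
  t=10: active resources = [4, 6], total = 10
  t=11: active resources = [4], total = 4
  t=12: active resources = [4], total = 4
  t=13: active resources = [4], total = 4
Peak resource demand = 11

11


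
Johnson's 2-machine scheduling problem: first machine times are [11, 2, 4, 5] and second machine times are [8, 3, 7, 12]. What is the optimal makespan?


Apply Johnson's rule:
  Group 1 (a <= b): [(2, 2, 3), (3, 4, 7), (4, 5, 12)]
  Group 2 (a > b): [(1, 11, 8)]
Optimal job order: [2, 3, 4, 1]
Schedule:
  Job 2: M1 done at 2, M2 done at 5
  Job 3: M1 done at 6, M2 done at 13
  Job 4: M1 done at 11, M2 done at 25
  Job 1: M1 done at 22, M2 done at 33
Makespan = 33

33


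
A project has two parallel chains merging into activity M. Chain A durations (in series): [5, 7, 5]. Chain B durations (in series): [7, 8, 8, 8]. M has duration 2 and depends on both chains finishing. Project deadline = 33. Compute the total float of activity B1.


Forward pass: ES(B1) = sum of predecessors on chain B = 0
EF = ES + duration = 0 + 7 = 7
Backward pass: LF(M) = deadline = 33; LS(M) = 33 - 2 = 31
LF(B1) = LS(M) - sum(successors on chain B) = 31 - 24 = 7
LS = LF - duration = 7 - 7 = 0
Total float = LS - ES = 0 - 0 = 0

0


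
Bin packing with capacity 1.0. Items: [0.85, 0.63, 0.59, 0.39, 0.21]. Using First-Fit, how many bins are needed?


Place items sequentially using First-Fit:
  Item 0.85 -> new Bin 1
  Item 0.63 -> new Bin 2
  Item 0.59 -> new Bin 3
  Item 0.39 -> Bin 3 (now 0.98)
  Item 0.21 -> Bin 2 (now 0.84)
Total bins used = 3

3


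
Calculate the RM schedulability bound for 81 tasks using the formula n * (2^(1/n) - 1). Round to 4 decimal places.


Compute 2^(1/81) = 1.0085940916
Subtract 1: 1.0085940916 - 1 = 0.0085940916
Multiply by n: 81 * 0.0085940916 = 0.6961214196
Round to 4 dp: 0.6961

0.6961


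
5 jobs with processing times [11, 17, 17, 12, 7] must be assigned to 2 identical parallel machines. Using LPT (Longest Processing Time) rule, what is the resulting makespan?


Sort jobs in decreasing order (LPT): [17, 17, 12, 11, 7]
Assign each job to the least loaded machine:
  Machine 1: jobs [17, 12], load = 29
  Machine 2: jobs [17, 11, 7], load = 35
Makespan = max load = 35

35


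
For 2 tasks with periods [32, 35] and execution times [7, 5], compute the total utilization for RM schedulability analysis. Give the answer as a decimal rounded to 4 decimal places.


Compute individual utilizations (exact fractions):
  Task 1: C/T = 7/32 (approx. 0.2188)
  Task 2: C/T = 5/35 = 1/7 (approx. 0.1429)
Total utilization U = 7/32 + 1/7 = 81/224
Rounded to 4 decimal places: U = 0.3616
RM (Liu & Layland) bound for 2 tasks = 0.828427; compare with U = 81/224 (approx. 0.361607)
U <= bound, so schedulable by RM sufficient condition.

0.3616


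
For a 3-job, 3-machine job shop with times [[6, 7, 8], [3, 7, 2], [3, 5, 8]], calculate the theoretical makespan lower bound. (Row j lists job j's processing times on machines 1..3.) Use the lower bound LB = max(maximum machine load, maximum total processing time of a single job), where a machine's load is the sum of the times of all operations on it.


Machine loads:
  Machine 1: 6 + 3 + 3 = 12
  Machine 2: 7 + 7 + 5 = 19
  Machine 3: 8 + 2 + 8 = 18
Max machine load = 19
Job totals:
  Job 1: 21
  Job 2: 12
  Job 3: 16
Max job total = 21
Lower bound = max(19, 21) = 21

21


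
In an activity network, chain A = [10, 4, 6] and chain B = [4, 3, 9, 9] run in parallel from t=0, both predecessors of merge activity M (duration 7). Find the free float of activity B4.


ES(B4) = sum of predecessors on chain B = 16
EF(B4) = ES + duration = 16 + 9 = 25
Successor of B4 is M. ES(M) = max(sum(A), sum(B)) = max(20, 25) = 25
Free float = ES(successor) - EF(current) = 25 - 25 = 0

0


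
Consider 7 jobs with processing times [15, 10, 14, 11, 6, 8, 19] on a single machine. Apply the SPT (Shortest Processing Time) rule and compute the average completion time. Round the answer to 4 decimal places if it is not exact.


Sort jobs by processing time (SPT order): [6, 8, 10, 11, 14, 15, 19]
Compute completion times sequentially:
  Job 1: processing = 6, completes at 6
  Job 2: processing = 8, completes at 14
  Job 3: processing = 10, completes at 24
  Job 4: processing = 11, completes at 35
  Job 5: processing = 14, completes at 49
  Job 6: processing = 15, completes at 64
  Job 7: processing = 19, completes at 83
Sum of completion times = 275
Average completion time = 275/7 = 39.2857

39.2857


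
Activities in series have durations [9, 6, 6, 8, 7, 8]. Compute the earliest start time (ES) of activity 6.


Activity 6 starts after activities 1 through 5 complete.
Predecessor durations: [9, 6, 6, 8, 7]
ES = 9 + 6 + 6 + 8 + 7 = 36

36


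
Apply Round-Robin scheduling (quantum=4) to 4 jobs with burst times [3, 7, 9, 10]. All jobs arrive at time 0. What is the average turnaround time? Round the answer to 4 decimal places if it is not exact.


Time quantum = 4
Execution trace:
  J1 runs 3 units, time = 3
  J2 runs 4 units, time = 7
  J3 runs 4 units, time = 11
  J4 runs 4 units, time = 15
  J2 runs 3 units, time = 18
  J3 runs 4 units, time = 22
  J4 runs 4 units, time = 26
  J3 runs 1 units, time = 27
  J4 runs 2 units, time = 29
Finish times: [3, 18, 27, 29]
Average turnaround = 77/4 = 19.25

19.25


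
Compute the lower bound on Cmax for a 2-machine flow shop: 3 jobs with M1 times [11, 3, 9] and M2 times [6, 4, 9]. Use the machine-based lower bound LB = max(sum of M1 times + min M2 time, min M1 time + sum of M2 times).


LB1 = sum(M1 times) + min(M2 times) = 23 + 4 = 27
LB2 = min(M1 times) + sum(M2 times) = 3 + 19 = 22
Lower bound = max(LB1, LB2) = max(27, 22) = 27

27


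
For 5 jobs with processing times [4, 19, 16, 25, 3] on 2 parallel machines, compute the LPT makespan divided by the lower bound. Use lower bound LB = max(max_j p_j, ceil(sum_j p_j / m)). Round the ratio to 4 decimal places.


LPT order: [25, 19, 16, 4, 3]
Machine loads after assignment: [32, 35]
LPT makespan = 35
Lower bound = max(max_job, ceil(total/2)) = max(25, 34) = 34
Ratio = 35 / 34 = 1.0294

1.0294


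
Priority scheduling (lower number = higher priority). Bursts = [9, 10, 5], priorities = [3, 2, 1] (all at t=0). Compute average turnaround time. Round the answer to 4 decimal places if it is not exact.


Sort by priority (ascending = highest first):
Order: [(1, 5), (2, 10), (3, 9)]
Completion times:
  Priority 1, burst=5, C=5
  Priority 2, burst=10, C=15
  Priority 3, burst=9, C=24
Average turnaround = 44/3 = 14.6667

14.6667


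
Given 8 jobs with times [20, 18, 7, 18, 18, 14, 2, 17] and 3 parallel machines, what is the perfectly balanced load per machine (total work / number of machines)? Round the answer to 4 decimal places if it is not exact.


Total processing time = 20 + 18 + 7 + 18 + 18 + 14 + 2 + 17 = 114
Number of machines = 3
Ideal balanced load = 114 / 3 = 38.0

38.0


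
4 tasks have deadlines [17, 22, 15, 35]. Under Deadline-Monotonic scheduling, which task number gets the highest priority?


Sort tasks by relative deadline (ascending):
  Task 3: deadline = 15
  Task 1: deadline = 17
  Task 2: deadline = 22
  Task 4: deadline = 35
Priority order (highest first): [3, 1, 2, 4]
Highest priority task = 3

3


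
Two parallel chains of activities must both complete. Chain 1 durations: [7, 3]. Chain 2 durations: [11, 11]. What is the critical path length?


Path A total = 7 + 3 = 10
Path B total = 11 + 11 = 22
Critical path = longest path = max(10, 22) = 22

22


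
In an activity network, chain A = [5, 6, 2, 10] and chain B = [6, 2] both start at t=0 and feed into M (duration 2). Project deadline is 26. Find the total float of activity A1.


Forward pass: ES(A1) = sum of predecessors on chain A = 0
EF = ES + duration = 0 + 5 = 5
Backward pass: LF(M) = deadline = 26; LS(M) = 26 - 2 = 24
LF(A1) = LS(M) - sum(successors on chain A) = 24 - 18 = 6
LS = LF - duration = 6 - 5 = 1
Total float = LS - ES = 1 - 0 = 1

1


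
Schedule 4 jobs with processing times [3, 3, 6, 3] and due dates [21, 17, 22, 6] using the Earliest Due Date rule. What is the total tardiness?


Sort by due date (EDD order): [(3, 6), (3, 17), (3, 21), (6, 22)]
Compute completion times and tardiness:
  Job 1: p=3, d=6, C=3, tardiness=max(0,3-6)=0
  Job 2: p=3, d=17, C=6, tardiness=max(0,6-17)=0
  Job 3: p=3, d=21, C=9, tardiness=max(0,9-21)=0
  Job 4: p=6, d=22, C=15, tardiness=max(0,15-22)=0
Total tardiness = 0

0
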